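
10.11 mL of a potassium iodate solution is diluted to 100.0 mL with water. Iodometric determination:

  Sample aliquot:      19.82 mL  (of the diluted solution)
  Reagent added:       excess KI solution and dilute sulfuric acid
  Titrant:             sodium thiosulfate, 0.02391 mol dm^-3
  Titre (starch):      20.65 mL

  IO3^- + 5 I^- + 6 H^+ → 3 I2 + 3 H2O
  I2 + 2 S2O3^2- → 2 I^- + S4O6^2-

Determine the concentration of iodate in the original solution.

n(S2O3^2-) = 0.02065 × 0.02391 = 4.937 × 10^-4 mol
n(I2) = n(S2O3^2-)/2 = 2.469 × 10^-4 mol
From the 1:3 ratio, n(IO3^-) in the aliquot = 1/3 × 2.469 × 10^-4 = 8.229 × 10^-5 mol
[IO3^-]_dilute = 8.229 × 10^-5 / 0.01982 = 0.004152 mol/L
[IO3^-]_original = 0.004152 × 100.0/10.11 = 0.04107 mol/L

0.04107 mol/L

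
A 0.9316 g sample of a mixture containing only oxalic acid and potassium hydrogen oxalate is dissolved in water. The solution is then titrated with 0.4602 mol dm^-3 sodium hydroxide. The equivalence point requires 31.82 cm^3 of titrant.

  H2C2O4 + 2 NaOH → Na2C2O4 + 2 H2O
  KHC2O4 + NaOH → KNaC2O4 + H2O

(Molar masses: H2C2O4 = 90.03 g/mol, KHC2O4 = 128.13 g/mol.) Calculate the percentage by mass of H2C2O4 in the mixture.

54.92 %

n(NaOH) = 0.03182 × 0.4602 = 0.01464 mol
Let x = n(H2C2O4), y = n(KHC2O4).
Titrant: 2x + 1y = 0.01464;  mass: 90.03x + 128.13y = 0.9316
Solving, x = 5.683 × 10^-3 mol, y = 3.278 × 10^-3 mol
mass of H2C2O4 = 5.683 × 10^-3 × 90.03 = 0.5116 g
% H2C2O4 = 0.5116 / 0.9316 × 100 = 54.92 %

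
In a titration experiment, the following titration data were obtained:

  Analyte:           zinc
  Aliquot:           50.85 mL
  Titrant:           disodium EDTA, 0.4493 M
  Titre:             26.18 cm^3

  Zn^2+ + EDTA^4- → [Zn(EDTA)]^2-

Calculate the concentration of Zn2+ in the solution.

n(EDTA) = 0.02618 L × 0.4493 mol/L = 0.01176 mol
n(Zn2+) = 0.01176 mol (1:1 mole ratio)
[Zn2+] = 0.01176 mol / 0.05085 L = 0.2313 mol/L

0.2313 M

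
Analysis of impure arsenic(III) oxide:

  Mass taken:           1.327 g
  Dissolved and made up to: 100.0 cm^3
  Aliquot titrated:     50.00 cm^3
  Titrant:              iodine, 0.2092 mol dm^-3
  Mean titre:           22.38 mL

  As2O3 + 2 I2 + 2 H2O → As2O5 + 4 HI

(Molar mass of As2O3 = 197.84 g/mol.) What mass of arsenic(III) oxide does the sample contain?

0.9263 g

n(I2) per titration = 0.02238 × 0.2092 = 4.682 × 10^-3 mol
From the 1:2 ratio, n(As2O3) in each aliquot = 1/2 × 4.682 × 10^-3 = 2.341 × 10^-3 mol
n(As2O3) in the whole flask = 2.341 × 10^-3 × 100.0/50.00 = 4.682 × 10^-3 mol
mass of As2O3 = 4.682 × 10^-3 × 197.84 = 0.9263 g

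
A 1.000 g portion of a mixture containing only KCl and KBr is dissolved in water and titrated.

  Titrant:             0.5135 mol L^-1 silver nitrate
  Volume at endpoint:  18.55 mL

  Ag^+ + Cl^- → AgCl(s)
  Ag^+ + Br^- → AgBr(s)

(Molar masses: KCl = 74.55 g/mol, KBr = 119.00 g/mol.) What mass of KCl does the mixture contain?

n(AgNO3) = 0.01855 × 0.5135 = 9.525 × 10^-3 mol
Let x = n(KCl), y = n(KBr).
Titrant: 1x + 1y = 9.525 × 10^-3;  mass: 74.55x + 119.00y = 1.000
Solving, x = 3.004 × 10^-3 mol, y = 6.521 × 10^-3 mol
mass of KCl = 3.004 × 10^-3 × 74.55 = 0.2239 g

0.2239 g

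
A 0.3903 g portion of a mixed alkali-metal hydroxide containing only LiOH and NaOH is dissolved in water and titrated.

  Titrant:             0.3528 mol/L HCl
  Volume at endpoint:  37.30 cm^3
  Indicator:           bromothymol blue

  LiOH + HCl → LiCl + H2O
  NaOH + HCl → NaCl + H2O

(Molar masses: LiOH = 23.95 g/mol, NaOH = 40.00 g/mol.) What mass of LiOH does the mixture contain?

n(HCl) = 0.03730 × 0.3528 = 0.01316 mol
Let x = n(LiOH), y = n(NaOH).
Titrant: 1x + 1y = 0.01316;  mass: 23.95x + 40.00y = 0.3903
Solving, x = 8.478 × 10^-3 mol, y = 4.681 × 10^-3 mol
mass of LiOH = 8.478 × 10^-3 × 23.95 = 0.2031 g

0.2031 g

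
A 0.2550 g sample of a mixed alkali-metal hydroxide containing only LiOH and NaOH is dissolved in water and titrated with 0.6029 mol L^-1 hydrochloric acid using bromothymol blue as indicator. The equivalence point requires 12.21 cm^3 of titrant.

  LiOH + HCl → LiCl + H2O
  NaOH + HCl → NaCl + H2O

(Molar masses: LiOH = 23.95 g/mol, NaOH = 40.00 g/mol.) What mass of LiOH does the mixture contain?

n(HCl) = 0.01221 × 0.6029 = 7.361 × 10^-3 mol
Let x = n(LiOH), y = n(NaOH).
Titrant: 1x + 1y = 7.361 × 10^-3;  mass: 23.95x + 40.00y = 0.2550
Solving, x = 2.458 × 10^-3 mol, y = 4.903 × 10^-3 mol
mass of LiOH = 2.458 × 10^-3 × 23.95 = 0.05888 g

0.05888 g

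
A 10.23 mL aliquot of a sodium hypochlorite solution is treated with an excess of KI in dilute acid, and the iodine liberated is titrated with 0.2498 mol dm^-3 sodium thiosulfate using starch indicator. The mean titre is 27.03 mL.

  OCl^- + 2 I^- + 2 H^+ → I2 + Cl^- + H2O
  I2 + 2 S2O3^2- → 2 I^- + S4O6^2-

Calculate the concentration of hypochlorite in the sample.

n(S2O3^2-) = 0.02703 × 0.2498 = 6.752 × 10^-3 mol
n(I2) = n(S2O3^2-)/2 = 3.376 × 10^-3 mol
n(OCl^-) in the aliquot = 3.376 × 10^-3 mol (1:1 ratio)
[OCl^-] = 3.376 × 10^-3 / 0.01023 = 0.3300 mol/L

0.3300 mol/L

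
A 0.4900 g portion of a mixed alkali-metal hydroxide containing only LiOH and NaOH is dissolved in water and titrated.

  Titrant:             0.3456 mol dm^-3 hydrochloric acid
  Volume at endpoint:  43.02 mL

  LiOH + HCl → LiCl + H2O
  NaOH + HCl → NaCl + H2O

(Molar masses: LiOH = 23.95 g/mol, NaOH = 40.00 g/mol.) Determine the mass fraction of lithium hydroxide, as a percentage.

31.89 %

n(HCl) = 0.04302 × 0.3456 = 0.01487 mol
Let x = n(LiOH), y = n(NaOH).
Titrant: 1x + 1y = 0.01487;  mass: 23.95x + 40.00y = 0.4900
Solving, x = 6.524 × 10^-3 mol, y = 8.344 × 10^-3 mol
mass of LiOH = 6.524 × 10^-3 × 23.95 = 0.1562 g
% LiOH = 0.1562 / 0.4900 × 100 = 31.89 %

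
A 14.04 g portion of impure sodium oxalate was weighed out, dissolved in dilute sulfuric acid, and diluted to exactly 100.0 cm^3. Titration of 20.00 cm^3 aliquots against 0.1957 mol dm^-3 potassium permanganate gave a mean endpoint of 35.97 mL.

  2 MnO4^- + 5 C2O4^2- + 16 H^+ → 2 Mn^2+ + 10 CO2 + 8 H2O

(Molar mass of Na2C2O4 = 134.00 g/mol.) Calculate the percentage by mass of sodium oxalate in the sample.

83.98 %

n(KMnO4) per titration = 0.03597 × 0.1957 = 7.039 × 10^-3 mol
From the 5:2 ratio, n(Na2C2O4) in each aliquot = 5/2 × 7.039 × 10^-3 = 0.01760 mol
n(Na2C2O4) in the whole flask = 0.01760 × 100.0/20.00 = 0.08799 mol
mass of Na2C2O4 = 0.08799 × 134.00 = 11.79 g
% Na2C2O4 = 11.79 / 14.04 × 100 = 83.98 %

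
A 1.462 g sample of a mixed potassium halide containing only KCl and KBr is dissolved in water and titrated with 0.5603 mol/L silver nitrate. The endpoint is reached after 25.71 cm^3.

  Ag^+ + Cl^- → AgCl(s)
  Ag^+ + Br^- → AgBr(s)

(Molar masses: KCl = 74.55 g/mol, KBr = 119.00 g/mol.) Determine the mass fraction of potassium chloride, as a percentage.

n(AgNO3) = 0.02571 × 0.5603 = 0.01441 mol
Let x = n(KCl), y = n(KBr).
Titrant: 1x + 1y = 0.01441;  mass: 74.55x + 119.00y = 1.462
Solving, x = 5.675 × 10^-3 mol, y = 8.731 × 10^-3 mol
mass of KCl = 5.675 × 10^-3 × 74.55 = 0.4230 g
% KCl = 0.4230 / 1.462 × 100 = 28.94 %

28.94 %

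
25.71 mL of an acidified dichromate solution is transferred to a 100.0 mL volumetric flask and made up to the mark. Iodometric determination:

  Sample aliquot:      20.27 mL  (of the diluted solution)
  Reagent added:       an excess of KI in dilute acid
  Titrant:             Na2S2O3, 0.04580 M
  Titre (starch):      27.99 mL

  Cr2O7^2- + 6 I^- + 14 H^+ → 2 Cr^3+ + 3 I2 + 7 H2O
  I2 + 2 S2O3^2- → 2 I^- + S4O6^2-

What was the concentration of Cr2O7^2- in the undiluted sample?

n(S2O3^2-) = 0.02799 × 0.04580 = 1.282 × 10^-3 mol
n(I2) = n(S2O3^2-)/2 = 6.410 × 10^-4 mol
From the 1:3 ratio, n(Cr2O7^2-) in the aliquot = 1/3 × 6.410 × 10^-4 = 2.137 × 10^-4 mol
[Cr2O7^2-]_dilute = 2.137 × 10^-4 / 0.02027 = 0.01054 mol/L
[Cr2O7^2-]_original = 0.01054 × 100.0/25.71 = 0.04100 mol/L

0.04100 M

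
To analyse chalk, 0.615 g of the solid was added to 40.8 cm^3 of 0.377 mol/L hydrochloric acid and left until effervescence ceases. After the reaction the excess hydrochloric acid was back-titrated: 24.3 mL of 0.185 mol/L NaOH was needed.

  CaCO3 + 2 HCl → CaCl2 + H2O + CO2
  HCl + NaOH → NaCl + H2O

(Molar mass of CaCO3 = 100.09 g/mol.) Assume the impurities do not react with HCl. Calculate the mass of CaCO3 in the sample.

n(HCl) added = 0.0408 × 0.377 = 0.0154 mol
n(NaOH) used in back-titration = 0.0243 × 0.185 = 4.50 × 10^-3 mol
n(HCl) left over = 4.50 × 10^-3 mol (1:1 ratio)
n(HCl) consumed by analyte = 0.0154 − 4.50 × 10^-3 = 0.0109 mol
From the 1:2 ratio, n(CaCO3) = 1/2 × 0.0109 = 5.44 × 10^-3 mol
mass of CaCO3 = 5.44 × 10^-3 × 100.09 = 0.545 g

0.545 g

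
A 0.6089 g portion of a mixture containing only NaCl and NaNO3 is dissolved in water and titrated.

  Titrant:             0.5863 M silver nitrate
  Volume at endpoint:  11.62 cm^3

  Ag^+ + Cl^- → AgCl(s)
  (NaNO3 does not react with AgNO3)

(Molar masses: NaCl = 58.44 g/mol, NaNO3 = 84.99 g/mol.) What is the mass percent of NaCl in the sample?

65.39 %

n(AgNO3) = 0.01162 × 0.5863 = 6.813 × 10^-3 mol
Let x = n(NaCl), y = n(NaNO3).
Titrant: 1x = 6.813 × 10^-3;  mass: 58.44x + 84.99y = 0.6089
Solving, x = 6.813 × 10^-3 mol, y = 2.480 × 10^-3 mol
mass of NaCl = 6.813 × 10^-3 × 58.44 = 0.3981 g
% NaCl = 0.3981 / 0.6089 × 100 = 65.39 %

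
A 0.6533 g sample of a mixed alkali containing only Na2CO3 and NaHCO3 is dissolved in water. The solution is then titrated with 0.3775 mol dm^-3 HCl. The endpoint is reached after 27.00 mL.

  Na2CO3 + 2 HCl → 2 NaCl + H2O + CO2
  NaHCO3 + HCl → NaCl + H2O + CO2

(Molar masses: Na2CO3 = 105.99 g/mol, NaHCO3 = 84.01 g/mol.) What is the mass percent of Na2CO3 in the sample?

n(HCl) = 0.02700 × 0.3775 = 0.01019 mol
Let x = n(Na2CO3), y = n(NaHCO3).
Titrant: 2x + 1y = 0.01019;  mass: 105.99x + 84.01y = 0.6533
Solving, x = 3.272 × 10^-3 mol, y = 3.648 × 10^-3 mol
mass of Na2CO3 = 3.272 × 10^-3 × 105.99 = 0.3468 g
% Na2CO3 = 0.3468 / 0.6533 × 100 = 53.09 %

53.09 %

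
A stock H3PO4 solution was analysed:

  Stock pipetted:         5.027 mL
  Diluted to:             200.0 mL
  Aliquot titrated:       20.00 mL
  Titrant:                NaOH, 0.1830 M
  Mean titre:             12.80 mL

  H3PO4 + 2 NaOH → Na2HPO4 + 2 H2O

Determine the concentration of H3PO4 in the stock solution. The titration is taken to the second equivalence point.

n(NaOH) = 0.01280 × 0.1830 = 2.342 × 10^-3 mol
From the 1:2 ratio, n(H3PO4) in the aliquot = 1/2 × 2.342 × 10^-3 = 1.171 × 10^-3 mol
[H3PO4]_dilute = 1.171 × 10^-3 / 0.02000 = 0.05856 mol/L
Dilution factor = 200.0 / 5.027 = 39.79
[H3PO4]_stock = 0.05856 × 39.79 = 2.330 mol/L

2.330 M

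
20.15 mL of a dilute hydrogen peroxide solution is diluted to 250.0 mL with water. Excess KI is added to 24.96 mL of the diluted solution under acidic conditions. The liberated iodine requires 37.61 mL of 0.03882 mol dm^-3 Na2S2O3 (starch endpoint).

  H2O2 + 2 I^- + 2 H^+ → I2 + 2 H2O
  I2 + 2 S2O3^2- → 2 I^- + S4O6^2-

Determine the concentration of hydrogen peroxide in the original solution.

0.3629 mol/L

n(S2O3^2-) = 0.03761 × 0.03882 = 1.460 × 10^-3 mol
n(I2) = n(S2O3^2-)/2 = 7.300 × 10^-4 mol
n(H2O2) in the aliquot = 7.300 × 10^-4 mol (1:1 ratio)
[H2O2]_dilute = 7.300 × 10^-4 / 0.02496 = 0.02925 mol/L
[H2O2]_original = 0.02925 × 250.0/20.15 = 0.3629 mol/L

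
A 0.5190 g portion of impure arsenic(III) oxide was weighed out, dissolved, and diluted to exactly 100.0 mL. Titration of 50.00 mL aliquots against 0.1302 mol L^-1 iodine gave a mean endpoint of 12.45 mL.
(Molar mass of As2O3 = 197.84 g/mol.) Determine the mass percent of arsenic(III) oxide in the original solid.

As2O3 + 2 I2 + 2 H2O → As2O5 + 4 HI
n(I2) per titration = 0.01245 × 0.1302 = 1.621 × 10^-3 mol
From the 1:2 ratio, n(As2O3) in each aliquot = 1/2 × 1.621 × 10^-3 = 8.105 × 10^-4 mol
n(As2O3) in the whole flask = 8.105 × 10^-4 × 100.0/50.00 = 1.621 × 10^-3 mol
mass of As2O3 = 1.621 × 10^-3 × 197.84 = 0.3207 g
% As2O3 = 0.3207 / 0.5190 × 100 = 61.79 %

61.79 %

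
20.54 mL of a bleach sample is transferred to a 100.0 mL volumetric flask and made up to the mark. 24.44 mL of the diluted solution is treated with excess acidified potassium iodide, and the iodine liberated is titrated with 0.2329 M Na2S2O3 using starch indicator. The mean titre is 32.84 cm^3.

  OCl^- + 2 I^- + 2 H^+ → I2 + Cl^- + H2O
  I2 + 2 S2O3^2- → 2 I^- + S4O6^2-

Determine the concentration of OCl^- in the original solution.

n(S2O3^2-) = 0.03284 × 0.2329 = 7.648 × 10^-3 mol
n(I2) = n(S2O3^2-)/2 = 3.824 × 10^-3 mol
n(OCl^-) in the aliquot = 3.824 × 10^-3 mol (1:1 ratio)
[OCl^-]_dilute = 3.824 × 10^-3 / 0.02444 = 0.1565 mol/L
[OCl^-]_original = 0.1565 × 100.0/20.54 = 0.7618 mol/L

0.7618 M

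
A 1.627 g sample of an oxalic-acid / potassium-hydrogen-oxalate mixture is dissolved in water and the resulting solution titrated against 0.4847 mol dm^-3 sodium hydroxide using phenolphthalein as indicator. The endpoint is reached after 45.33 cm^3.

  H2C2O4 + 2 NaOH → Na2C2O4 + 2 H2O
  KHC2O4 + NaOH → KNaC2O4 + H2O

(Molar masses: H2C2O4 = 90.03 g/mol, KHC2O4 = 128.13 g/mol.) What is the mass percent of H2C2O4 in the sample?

n(NaOH) = 0.04533 × 0.4847 = 0.02197 mol
Let x = n(H2C2O4), y = n(KHC2O4).
Titrant: 2x + 1y = 0.02197;  mass: 90.03x + 128.13y = 1.627
Solving, x = 7.148 × 10^-3 mol, y = 7.676 × 10^-3 mol
mass of H2C2O4 = 7.148 × 10^-3 × 90.03 = 0.6435 g
% H2C2O4 = 0.6435 / 1.627 × 100 = 39.55 %

39.55 %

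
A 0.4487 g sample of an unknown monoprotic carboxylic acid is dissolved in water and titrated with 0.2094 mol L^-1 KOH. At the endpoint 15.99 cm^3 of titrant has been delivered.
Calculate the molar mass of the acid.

n(KOH) = 0.01599 L × 0.2094 mol/L = 3.348 × 10^-3 mol
n(HA) = 3.348 × 10^-3 mol (1:1 ratio)
M = m / n = 0.4487 g / 3.348 × 10^-3 mol = 134.0 g/mol

134.0 g/mol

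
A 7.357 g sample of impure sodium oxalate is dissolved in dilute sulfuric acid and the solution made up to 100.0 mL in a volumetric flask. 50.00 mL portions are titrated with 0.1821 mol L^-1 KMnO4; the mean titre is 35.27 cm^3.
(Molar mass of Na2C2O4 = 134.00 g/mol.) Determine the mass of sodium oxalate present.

2 MnO4^- + 5 C2O4^2- + 16 H^+ → 2 Mn^2+ + 10 CO2 + 8 H2O
n(KMnO4) per titration = 0.03527 × 0.1821 = 6.423 × 10^-3 mol
From the 5:2 ratio, n(Na2C2O4) in each aliquot = 5/2 × 6.423 × 10^-3 = 0.01606 mol
n(Na2C2O4) in the whole flask = 0.01606 × 100.0/50.00 = 0.03211 mol
mass of Na2C2O4 = 0.03211 × 134.00 = 4.303 g

4.303 g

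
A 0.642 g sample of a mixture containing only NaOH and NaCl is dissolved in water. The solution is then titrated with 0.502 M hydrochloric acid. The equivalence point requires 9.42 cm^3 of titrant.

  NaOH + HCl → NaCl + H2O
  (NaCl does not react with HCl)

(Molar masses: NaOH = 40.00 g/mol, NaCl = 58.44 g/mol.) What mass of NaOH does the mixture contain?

n(HCl) = 0.00942 × 0.502 = 4.73 × 10^-3 mol
Let x = n(NaOH), y = n(NaCl).
Titrant: 1x = 4.73 × 10^-3;  mass: 40.00x + 58.44y = 0.642
Solving, x = 4.73 × 10^-3 mol, y = 7.75 × 10^-3 mol
mass of NaOH = 4.73 × 10^-3 × 40.00 = 0.189 g

0.189 g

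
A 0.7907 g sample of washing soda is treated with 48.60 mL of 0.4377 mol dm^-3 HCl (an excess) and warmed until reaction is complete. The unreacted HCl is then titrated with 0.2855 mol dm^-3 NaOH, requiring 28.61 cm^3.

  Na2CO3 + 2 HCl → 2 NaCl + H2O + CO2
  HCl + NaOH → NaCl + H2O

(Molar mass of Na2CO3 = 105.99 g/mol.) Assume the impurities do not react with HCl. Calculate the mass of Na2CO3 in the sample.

n(HCl) added = 0.04860 × 0.4377 = 0.02127 mol
n(NaOH) used in back-titration = 0.02861 × 0.2855 = 8.168 × 10^-3 mol
n(HCl) left over = 8.168 × 10^-3 mol (1:1 ratio)
n(HCl) consumed by analyte = 0.02127 − 8.168 × 10^-3 = 0.01310 mol
From the 1:2 ratio, n(Na2CO3) = 1/2 × 0.01310 = 6.552 × 10^-3 mol
mass of Na2CO3 = 6.552 × 10^-3 × 105.99 = 0.6944 g

0.6944 g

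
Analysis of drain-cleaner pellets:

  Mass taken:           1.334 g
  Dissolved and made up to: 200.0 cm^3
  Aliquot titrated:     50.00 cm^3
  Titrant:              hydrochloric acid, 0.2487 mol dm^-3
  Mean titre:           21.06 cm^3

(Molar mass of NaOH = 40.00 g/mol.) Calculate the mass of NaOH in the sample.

NaOH + HCl → NaCl + H2O
n(HCl) per titration = 0.02106 × 0.2487 = 5.238 × 10^-3 mol
n(NaOH) in each aliquot = 5.238 × 10^-3 mol (1:1 ratio)
n(NaOH) in the whole flask = 5.238 × 10^-3 × 200.0/50.00 = 0.02095 mol
mass of NaOH = 0.02095 × 40.00 = 0.8380 g

0.8380 g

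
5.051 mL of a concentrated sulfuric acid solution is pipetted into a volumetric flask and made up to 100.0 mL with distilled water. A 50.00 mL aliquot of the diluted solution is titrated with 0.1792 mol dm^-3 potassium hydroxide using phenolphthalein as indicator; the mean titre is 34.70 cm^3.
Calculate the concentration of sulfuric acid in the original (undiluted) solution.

1.231 mol/L

H2SO4 + 2 KOH → K2SO4 + 2 H2O
n(KOH) = 0.03470 × 0.1792 = 6.218 × 10^-3 mol
From the 1:2 ratio, n(H2SO4) in the aliquot = 1/2 × 6.218 × 10^-3 = 3.109 × 10^-3 mol
[H2SO4]_dilute = 3.109 × 10^-3 / 0.05000 = 0.06218 mol/L
Dilution factor = 100.0 / 5.051 = 19.80
[H2SO4]_stock = 0.06218 × 19.80 = 1.231 mol/L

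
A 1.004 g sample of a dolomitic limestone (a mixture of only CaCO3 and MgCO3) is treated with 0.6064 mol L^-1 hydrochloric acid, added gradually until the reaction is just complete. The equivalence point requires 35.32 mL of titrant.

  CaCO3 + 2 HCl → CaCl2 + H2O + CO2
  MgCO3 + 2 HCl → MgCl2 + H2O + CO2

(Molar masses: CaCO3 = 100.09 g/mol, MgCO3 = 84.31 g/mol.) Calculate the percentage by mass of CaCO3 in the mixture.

63.88 %

n(HCl) = 0.03532 × 0.6064 = 0.02142 mol
Let x = n(CaCO3), y = n(MgCO3).
Titrant: 2x + 2y = 0.02142;  mass: 100.09x + 84.31y = 1.004
Solving, x = 6.408 × 10^-3 mol, y = 4.301 × 10^-3 mol
mass of CaCO3 = 6.408 × 10^-3 × 100.09 = 0.6414 g
% CaCO3 = 0.6414 / 1.004 × 100 = 63.88 %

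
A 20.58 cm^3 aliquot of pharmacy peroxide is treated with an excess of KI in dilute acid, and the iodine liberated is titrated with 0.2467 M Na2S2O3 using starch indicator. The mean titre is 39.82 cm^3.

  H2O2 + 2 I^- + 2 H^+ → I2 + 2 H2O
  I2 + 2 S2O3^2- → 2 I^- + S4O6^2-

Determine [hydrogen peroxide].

0.2387 M

n(S2O3^2-) = 0.03982 × 0.2467 = 9.824 × 10^-3 mol
n(I2) = n(S2O3^2-)/2 = 4.912 × 10^-3 mol
n(H2O2) in the aliquot = 4.912 × 10^-3 mol (1:1 ratio)
[H2O2] = 4.912 × 10^-3 / 0.02058 = 0.2387 mol/L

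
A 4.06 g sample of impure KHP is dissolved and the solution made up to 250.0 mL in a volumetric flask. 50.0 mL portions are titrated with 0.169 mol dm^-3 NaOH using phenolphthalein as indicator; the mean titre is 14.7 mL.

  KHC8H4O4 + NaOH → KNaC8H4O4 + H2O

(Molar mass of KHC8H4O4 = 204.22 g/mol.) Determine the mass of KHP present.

n(NaOH) per titration = 0.0147 × 0.169 = 2.48 × 10^-3 mol
n(KHC8H4O4) in each aliquot = 2.48 × 10^-3 mol (1:1 ratio)
n(KHC8H4O4) in the whole flask = 2.48 × 10^-3 × 250.0/50.0 = 0.0124 mol
mass of KHC8H4O4 = 0.0124 × 204.22 = 2.54 g

2.54 g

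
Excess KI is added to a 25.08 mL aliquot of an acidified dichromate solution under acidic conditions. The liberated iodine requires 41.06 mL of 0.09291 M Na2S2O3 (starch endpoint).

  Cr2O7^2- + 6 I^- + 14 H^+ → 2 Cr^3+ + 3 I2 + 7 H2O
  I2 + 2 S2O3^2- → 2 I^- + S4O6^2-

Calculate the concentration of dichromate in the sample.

n(S2O3^2-) = 0.04106 × 0.09291 = 3.815 × 10^-3 mol
n(I2) = n(S2O3^2-)/2 = 1.907 × 10^-3 mol
From the 1:3 ratio, n(Cr2O7^2-) in the aliquot = 1/3 × 1.907 × 10^-3 = 6.358 × 10^-4 mol
[Cr2O7^2-] = 6.358 × 10^-4 / 0.02508 = 0.02535 mol/L

0.02535 M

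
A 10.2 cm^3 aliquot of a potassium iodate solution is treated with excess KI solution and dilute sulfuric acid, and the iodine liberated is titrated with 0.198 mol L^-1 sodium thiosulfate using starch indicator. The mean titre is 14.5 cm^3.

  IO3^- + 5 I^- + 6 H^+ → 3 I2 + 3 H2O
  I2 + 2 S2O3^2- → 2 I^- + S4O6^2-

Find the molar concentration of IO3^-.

0.0469 mol/L

n(S2O3^2-) = 0.0145 × 0.198 = 2.87 × 10^-3 mol
n(I2) = n(S2O3^2-)/2 = 1.44 × 10^-3 mol
From the 1:3 ratio, n(IO3^-) in the aliquot = 1/3 × 1.44 × 10^-3 = 4.78 × 10^-4 mol
[IO3^-] = 4.78 × 10^-4 / 0.0102 = 0.0469 mol/L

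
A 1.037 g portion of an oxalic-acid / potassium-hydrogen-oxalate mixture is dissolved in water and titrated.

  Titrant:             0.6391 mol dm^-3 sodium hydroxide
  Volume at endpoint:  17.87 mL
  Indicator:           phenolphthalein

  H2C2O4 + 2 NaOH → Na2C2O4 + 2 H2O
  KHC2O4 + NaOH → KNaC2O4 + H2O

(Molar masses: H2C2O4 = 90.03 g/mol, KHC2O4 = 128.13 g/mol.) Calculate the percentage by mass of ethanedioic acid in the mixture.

22.27 %

n(NaOH) = 0.01787 × 0.6391 = 0.01142 mol
Let x = n(H2C2O4), y = n(KHC2O4).
Titrant: 2x + 1y = 0.01142;  mass: 90.03x + 128.13y = 1.037
Solving, x = 2.565 × 10^-3 mol, y = 6.291 × 10^-3 mol
mass of H2C2O4 = 2.565 × 10^-3 × 90.03 = 0.2309 g
% H2C2O4 = 0.2309 / 1.037 × 100 = 22.27 %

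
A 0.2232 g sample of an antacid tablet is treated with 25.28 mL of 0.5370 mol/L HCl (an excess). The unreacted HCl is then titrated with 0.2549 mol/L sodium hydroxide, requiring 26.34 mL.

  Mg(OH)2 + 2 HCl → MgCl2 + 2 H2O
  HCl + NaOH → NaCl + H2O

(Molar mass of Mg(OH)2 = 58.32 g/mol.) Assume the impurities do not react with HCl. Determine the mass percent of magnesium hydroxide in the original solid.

n(HCl) added = 0.02528 × 0.5370 = 0.01358 mol
n(NaOH) used in back-titration = 0.02634 × 0.2549 = 6.714 × 10^-3 mol
n(HCl) left over = 6.714 × 10^-3 mol (1:1 ratio)
n(HCl) consumed by analyte = 0.01358 − 6.714 × 10^-3 = 6.861 × 10^-3 mol
From the 1:2 ratio, n(Mg(OH)2) = 1/2 × 6.861 × 10^-3 = 3.431 × 10^-3 mol
mass of Mg(OH)2 = 3.431 × 10^-3 × 58.32 = 0.2001 g
% Mg(OH)2 = 0.2001 / 0.2232 × 100 = 89.64 %

89.64 %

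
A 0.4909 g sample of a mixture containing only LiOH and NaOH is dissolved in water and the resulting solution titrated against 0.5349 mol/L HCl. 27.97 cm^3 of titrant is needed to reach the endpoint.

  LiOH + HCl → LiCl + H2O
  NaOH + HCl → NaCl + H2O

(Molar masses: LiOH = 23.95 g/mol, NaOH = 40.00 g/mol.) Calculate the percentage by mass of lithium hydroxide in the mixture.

32.69 %

n(HCl) = 0.02797 × 0.5349 = 0.01496 mol
Let x = n(LiOH), y = n(NaOH).
Titrant: 1x + 1y = 0.01496;  mass: 23.95x + 40.00y = 0.4909
Solving, x = 6.701 × 10^-3 mol, y = 8.260 × 10^-3 mol
mass of LiOH = 6.701 × 10^-3 × 23.95 = 0.1605 g
% LiOH = 0.1605 / 0.4909 × 100 = 32.69 %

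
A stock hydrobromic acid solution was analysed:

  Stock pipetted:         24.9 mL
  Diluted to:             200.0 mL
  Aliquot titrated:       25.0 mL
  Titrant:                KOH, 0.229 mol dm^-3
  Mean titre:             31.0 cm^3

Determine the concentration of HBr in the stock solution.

HBr + KOH → KBr + H2O
n(KOH) = 0.0310 × 0.229 = 7.10 × 10^-3 mol
n(HBr) in the aliquot = 7.10 × 10^-3 mol (1:1 ratio)
[HBr]_dilute = 7.10 × 10^-3 / 0.0250 = 0.284 mol/L
Dilution factor = 200.0 / 24.9 = 8.032
[HBr]_stock = 0.284 × 8.032 = 2.28 mol/L

2.28 mol/L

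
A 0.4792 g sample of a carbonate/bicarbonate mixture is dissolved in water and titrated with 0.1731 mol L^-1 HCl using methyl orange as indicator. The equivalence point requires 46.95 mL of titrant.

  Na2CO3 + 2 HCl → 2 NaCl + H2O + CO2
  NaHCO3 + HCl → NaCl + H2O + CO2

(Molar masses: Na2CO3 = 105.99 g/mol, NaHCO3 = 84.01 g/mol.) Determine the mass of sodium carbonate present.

n(HCl) = 0.04695 × 0.1731 = 8.127 × 10^-3 mol
Let x = n(Na2CO3), y = n(NaHCO3).
Titrant: 2x + 1y = 8.127 × 10^-3;  mass: 105.99x + 84.01y = 0.4792
Solving, x = 3.282 × 10^-3 mol, y = 1.564 × 10^-3 mol
mass of Na2CO3 = 3.282 × 10^-3 × 105.99 = 0.3478 g

0.3478 g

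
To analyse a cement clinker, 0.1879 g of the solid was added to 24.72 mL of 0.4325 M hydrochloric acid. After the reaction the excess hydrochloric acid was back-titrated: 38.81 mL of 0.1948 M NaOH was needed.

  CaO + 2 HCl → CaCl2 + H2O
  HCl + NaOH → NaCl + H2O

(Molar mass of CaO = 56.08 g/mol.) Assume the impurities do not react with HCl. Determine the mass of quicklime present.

n(HCl) added = 0.02472 × 0.4325 = 0.01069 mol
n(NaOH) used in back-titration = 0.03881 × 0.1948 = 7.560 × 10^-3 mol
n(HCl) left over = 7.560 × 10^-3 mol (1:1 ratio)
n(HCl) consumed by analyte = 0.01069 − 7.560 × 10^-3 = 3.131 × 10^-3 mol
From the 1:2 ratio, n(CaO) = 1/2 × 3.131 × 10^-3 = 1.566 × 10^-3 mol
mass of CaO = 1.566 × 10^-3 × 56.08 = 0.08780 g

0.08780 g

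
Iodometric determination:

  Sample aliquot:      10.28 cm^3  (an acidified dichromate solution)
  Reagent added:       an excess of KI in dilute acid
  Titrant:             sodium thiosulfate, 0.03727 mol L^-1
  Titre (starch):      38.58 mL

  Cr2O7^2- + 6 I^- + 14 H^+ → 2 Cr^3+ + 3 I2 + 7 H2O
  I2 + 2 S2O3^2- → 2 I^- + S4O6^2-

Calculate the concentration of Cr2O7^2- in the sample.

0.02331 mol/L

n(S2O3^2-) = 0.03858 × 0.03727 = 1.438 × 10^-3 mol
n(I2) = n(S2O3^2-)/2 = 7.189 × 10^-4 mol
From the 1:3 ratio, n(Cr2O7^2-) in the aliquot = 1/3 × 7.189 × 10^-4 = 2.396 × 10^-4 mol
[Cr2O7^2-] = 2.396 × 10^-4 / 0.01028 = 0.02331 mol/L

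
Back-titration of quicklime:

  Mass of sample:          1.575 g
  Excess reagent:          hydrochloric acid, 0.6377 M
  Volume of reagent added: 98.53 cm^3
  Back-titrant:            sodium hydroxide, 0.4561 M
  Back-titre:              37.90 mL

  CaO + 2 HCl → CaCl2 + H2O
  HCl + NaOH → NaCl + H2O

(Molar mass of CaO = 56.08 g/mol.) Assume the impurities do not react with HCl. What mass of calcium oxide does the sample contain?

1.277 g

n(HCl) added = 0.09853 × 0.6377 = 0.06283 mol
n(NaOH) used in back-titration = 0.03790 × 0.4561 = 0.01729 mol
n(HCl) left over = 0.01729 mol (1:1 ratio)
n(HCl) consumed by analyte = 0.06283 − 0.01729 = 0.04555 mol
From the 1:2 ratio, n(CaO) = 1/2 × 0.04555 = 0.02277 mol
mass of CaO = 0.02277 × 56.08 = 1.277 g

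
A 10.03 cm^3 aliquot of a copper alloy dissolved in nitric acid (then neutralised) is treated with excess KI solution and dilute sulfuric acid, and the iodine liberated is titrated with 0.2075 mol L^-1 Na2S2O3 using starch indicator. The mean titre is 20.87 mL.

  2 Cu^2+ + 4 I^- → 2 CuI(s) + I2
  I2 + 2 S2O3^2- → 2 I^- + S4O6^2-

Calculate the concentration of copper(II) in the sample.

0.4318 mol/L

n(S2O3^2-) = 0.02087 × 0.2075 = 4.331 × 10^-3 mol
n(I2) = n(S2O3^2-)/2 = 2.165 × 10^-3 mol
From the 2:1 ratio, n(Cu2+) in the aliquot = 2/1 × 2.165 × 10^-3 = 4.331 × 10^-3 mol
[Cu2+] = 4.331 × 10^-3 / 0.01003 = 0.4318 mol/L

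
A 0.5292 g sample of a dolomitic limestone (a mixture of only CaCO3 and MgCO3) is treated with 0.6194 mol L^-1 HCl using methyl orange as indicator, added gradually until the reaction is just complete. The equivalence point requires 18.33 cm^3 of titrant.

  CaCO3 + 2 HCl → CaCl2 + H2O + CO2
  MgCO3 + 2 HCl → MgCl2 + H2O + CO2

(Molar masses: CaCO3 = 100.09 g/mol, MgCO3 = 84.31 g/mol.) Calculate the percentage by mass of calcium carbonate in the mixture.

60.63 %

n(HCl) = 0.01833 × 0.6194 = 0.01135 mol
Let x = n(CaCO3), y = n(MgCO3).
Titrant: 2x + 2y = 0.01135;  mass: 100.09x + 84.31y = 0.5292
Solving, x = 3.206 × 10^-3 mol, y = 2.471 × 10^-3 mol
mass of CaCO3 = 3.206 × 10^-3 × 100.09 = 0.3209 g
% CaCO3 = 0.3209 / 0.5292 × 100 = 60.63 %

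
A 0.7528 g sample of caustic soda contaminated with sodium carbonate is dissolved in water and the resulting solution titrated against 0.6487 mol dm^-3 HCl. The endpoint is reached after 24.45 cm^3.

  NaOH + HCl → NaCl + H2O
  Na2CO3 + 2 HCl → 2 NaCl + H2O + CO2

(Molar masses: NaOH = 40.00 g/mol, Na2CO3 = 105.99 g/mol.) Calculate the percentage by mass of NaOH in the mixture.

n(HCl) = 0.02445 × 0.6487 = 0.01586 mol
Let x = n(NaOH), y = n(Na2CO3).
Titrant: 1x + 2y = 0.01586;  mass: 40.00x + 105.99y = 0.7528
Solving, x = 6.752 × 10^-3 mol, y = 4.554 × 10^-3 mol
mass of NaOH = 6.752 × 10^-3 × 40.00 = 0.2701 g
% NaOH = 0.2701 / 0.7528 × 100 = 35.88 %

35.88 %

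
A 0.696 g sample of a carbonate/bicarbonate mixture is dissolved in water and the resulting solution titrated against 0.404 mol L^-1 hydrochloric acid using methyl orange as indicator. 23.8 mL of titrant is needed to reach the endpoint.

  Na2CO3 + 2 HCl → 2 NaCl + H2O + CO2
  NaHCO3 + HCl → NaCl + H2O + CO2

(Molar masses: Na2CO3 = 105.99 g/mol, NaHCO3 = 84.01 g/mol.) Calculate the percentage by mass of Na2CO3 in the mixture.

27.4 %

n(HCl) = 0.0238 × 0.404 = 9.62 × 10^-3 mol
Let x = n(Na2CO3), y = n(NaHCO3).
Titrant: 2x + 1y = 9.62 × 10^-3;  mass: 105.99x + 84.01y = 0.696
Solving, x = 1.80 × 10^-3 mol, y = 6.01 × 10^-3 mol
mass of Na2CO3 = 1.80 × 10^-3 × 105.99 = 0.191 g
% Na2CO3 = 0.191 / 0.696 × 100 = 27.4 %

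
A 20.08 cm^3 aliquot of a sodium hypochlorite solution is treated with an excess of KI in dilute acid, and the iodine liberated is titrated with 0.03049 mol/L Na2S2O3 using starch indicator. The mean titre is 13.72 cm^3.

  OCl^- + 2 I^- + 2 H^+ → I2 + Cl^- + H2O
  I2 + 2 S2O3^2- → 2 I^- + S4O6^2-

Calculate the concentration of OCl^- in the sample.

0.01042 mol/L

n(S2O3^2-) = 0.01372 × 0.03049 = 4.183 × 10^-4 mol
n(I2) = n(S2O3^2-)/2 = 2.092 × 10^-4 mol
n(OCl^-) in the aliquot = 2.092 × 10^-4 mol (1:1 ratio)
[OCl^-] = 2.092 × 10^-4 / 0.02008 = 0.01042 mol/L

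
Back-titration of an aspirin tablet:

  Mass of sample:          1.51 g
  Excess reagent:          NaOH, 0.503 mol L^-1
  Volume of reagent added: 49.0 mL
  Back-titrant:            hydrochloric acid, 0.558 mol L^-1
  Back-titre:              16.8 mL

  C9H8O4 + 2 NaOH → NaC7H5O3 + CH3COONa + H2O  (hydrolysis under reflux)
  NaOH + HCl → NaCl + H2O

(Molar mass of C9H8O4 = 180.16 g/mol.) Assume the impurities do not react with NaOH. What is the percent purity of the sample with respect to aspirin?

n(NaOH) added = 0.0490 × 0.503 = 0.0246 mol
n(HCl) used in back-titration = 0.0168 × 0.558 = 9.37 × 10^-3 mol
n(NaOH) left over = 9.37 × 10^-3 mol (1:1 ratio)
n(NaOH) consumed by analyte = 0.0246 − 9.37 × 10^-3 = 0.0153 mol
From the 1:2 ratio, n(C9H8O4) = 1/2 × 0.0153 = 7.64 × 10^-3 mol
mass of C9H8O4 = 7.64 × 10^-3 × 180.16 = 1.38 g
% C9H8O4 = 1.38 / 1.51 × 100 = 91.1 %

91.1 %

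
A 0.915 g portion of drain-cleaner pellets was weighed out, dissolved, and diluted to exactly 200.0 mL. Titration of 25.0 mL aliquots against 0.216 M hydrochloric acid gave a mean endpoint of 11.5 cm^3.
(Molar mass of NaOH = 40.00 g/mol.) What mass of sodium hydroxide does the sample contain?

NaOH + HCl → NaCl + H2O
n(HCl) per titration = 0.0115 × 0.216 = 2.48 × 10^-3 mol
n(NaOH) in each aliquot = 2.48 × 10^-3 mol (1:1 ratio)
n(NaOH) in the whole flask = 2.48 × 10^-3 × 200.0/25.0 = 0.0199 mol
mass of NaOH = 0.0199 × 40.00 = 0.795 g

0.795 g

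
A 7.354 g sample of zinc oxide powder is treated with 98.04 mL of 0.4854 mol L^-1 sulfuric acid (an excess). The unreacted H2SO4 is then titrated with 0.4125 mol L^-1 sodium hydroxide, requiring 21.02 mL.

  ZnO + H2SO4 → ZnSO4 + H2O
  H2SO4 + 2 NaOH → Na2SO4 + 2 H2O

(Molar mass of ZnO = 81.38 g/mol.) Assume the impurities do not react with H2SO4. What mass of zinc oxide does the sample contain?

3.520 g

n(H2SO4) added = 0.09804 × 0.4854 = 0.04759 mol
n(NaOH) used in back-titration = 0.02102 × 0.4125 = 8.671 × 10^-3 mol
From the 1:2 ratio, n(H2SO4) left over = 1/2 × 8.671 × 10^-3 = 4.335 × 10^-3 mol
n(H2SO4) consumed by analyte = 0.04759 − 4.335 × 10^-3 = 0.04325 mol
n(ZnO) = 0.04325 mol (1:1 ratio)
mass of ZnO = 0.04325 × 81.38 = 3.520 g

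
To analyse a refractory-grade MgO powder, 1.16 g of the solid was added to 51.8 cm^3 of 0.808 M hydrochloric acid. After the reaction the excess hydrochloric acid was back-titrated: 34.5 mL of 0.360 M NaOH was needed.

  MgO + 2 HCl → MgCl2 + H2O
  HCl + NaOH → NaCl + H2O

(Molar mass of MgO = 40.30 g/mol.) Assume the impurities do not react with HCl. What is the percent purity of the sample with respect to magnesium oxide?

51.1 %

n(HCl) added = 0.0518 × 0.808 = 0.0419 mol
n(NaOH) used in back-titration = 0.0345 × 0.360 = 0.0124 mol
n(HCl) left over = 0.0124 mol (1:1 ratio)
n(HCl) consumed by analyte = 0.0419 − 0.0124 = 0.0294 mol
From the 1:2 ratio, n(MgO) = 1/2 × 0.0294 = 0.0147 mol
mass of MgO = 0.0147 × 40.30 = 0.593 g
% MgO = 0.593 / 1.16 × 100 = 51.1 %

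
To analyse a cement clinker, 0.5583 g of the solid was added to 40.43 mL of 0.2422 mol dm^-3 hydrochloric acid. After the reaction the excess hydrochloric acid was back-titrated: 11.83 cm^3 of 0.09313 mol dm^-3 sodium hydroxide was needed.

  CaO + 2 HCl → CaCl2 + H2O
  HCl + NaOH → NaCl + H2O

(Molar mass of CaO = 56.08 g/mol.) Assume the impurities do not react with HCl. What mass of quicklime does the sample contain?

0.2437 g

n(HCl) added = 0.04043 × 0.2422 = 9.792 × 10^-3 mol
n(NaOH) used in back-titration = 0.01183 × 0.09313 = 1.102 × 10^-3 mol
n(HCl) left over = 1.102 × 10^-3 mol (1:1 ratio)
n(HCl) consumed by analyte = 9.792 × 10^-3 − 1.102 × 10^-3 = 8.690 × 10^-3 mol
From the 1:2 ratio, n(CaO) = 1/2 × 8.690 × 10^-3 = 4.345 × 10^-3 mol
mass of CaO = 4.345 × 10^-3 × 56.08 = 0.2437 g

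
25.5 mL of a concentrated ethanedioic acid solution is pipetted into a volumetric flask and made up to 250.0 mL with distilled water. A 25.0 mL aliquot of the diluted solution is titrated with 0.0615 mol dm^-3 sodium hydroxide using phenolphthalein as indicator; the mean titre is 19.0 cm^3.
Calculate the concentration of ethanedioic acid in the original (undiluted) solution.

0.229 mol/L

H2C2O4 + 2 NaOH → Na2C2O4 + 2 H2O
n(NaOH) = 0.0190 × 0.0615 = 1.17 × 10^-3 mol
From the 1:2 ratio, n(H2C2O4) in the aliquot = 1/2 × 1.17 × 10^-3 = 5.84 × 10^-4 mol
[H2C2O4]_dilute = 5.84 × 10^-4 / 0.0250 = 0.0234 mol/L
Dilution factor = 250.0 / 25.5 = 9.804
[H2C2O4]_stock = 0.0234 × 9.804 = 0.229 mol/L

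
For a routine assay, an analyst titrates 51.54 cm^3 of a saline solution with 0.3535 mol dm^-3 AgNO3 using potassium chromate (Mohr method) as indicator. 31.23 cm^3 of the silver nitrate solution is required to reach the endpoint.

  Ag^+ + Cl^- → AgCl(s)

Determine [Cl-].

n(AgNO3) = 0.03123 L × 0.3535 mol/L = 0.01104 mol
n(Cl-) = 0.01104 mol (1:1 mole ratio)
[Cl-] = 0.01104 mol / 0.05154 L = 0.2142 mol/L

0.2142 mol/L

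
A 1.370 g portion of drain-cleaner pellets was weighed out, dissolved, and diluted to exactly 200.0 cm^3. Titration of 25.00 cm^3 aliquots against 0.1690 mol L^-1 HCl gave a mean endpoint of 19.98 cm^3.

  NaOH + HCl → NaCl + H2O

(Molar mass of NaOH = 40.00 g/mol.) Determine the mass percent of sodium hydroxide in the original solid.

78.87 %

n(HCl) per titration = 0.01998 × 0.1690 = 3.377 × 10^-3 mol
n(NaOH) in each aliquot = 3.377 × 10^-3 mol (1:1 ratio)
n(NaOH) in the whole flask = 3.377 × 10^-3 × 200.0/25.00 = 0.02701 mol
mass of NaOH = 0.02701 × 40.00 = 1.081 g
% NaOH = 1.081 / 1.370 × 100 = 78.87 %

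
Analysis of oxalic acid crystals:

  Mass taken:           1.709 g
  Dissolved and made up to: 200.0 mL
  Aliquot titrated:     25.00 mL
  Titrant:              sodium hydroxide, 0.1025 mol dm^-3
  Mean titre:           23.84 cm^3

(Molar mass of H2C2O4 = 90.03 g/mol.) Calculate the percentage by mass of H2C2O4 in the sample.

H2C2O4 + 2 NaOH → Na2C2O4 + 2 H2O
n(NaOH) per titration = 0.02384 × 0.1025 = 2.444 × 10^-3 mol
From the 1:2 ratio, n(H2C2O4) in each aliquot = 1/2 × 2.444 × 10^-3 = 1.222 × 10^-3 mol
n(H2C2O4) in the whole flask = 1.222 × 10^-3 × 200.0/25.00 = 9.774 × 10^-3 mol
mass of H2C2O4 = 9.774 × 10^-3 × 90.03 = 0.8800 g
% H2C2O4 = 0.8800 / 1.709 × 100 = 51.49 %

51.49 %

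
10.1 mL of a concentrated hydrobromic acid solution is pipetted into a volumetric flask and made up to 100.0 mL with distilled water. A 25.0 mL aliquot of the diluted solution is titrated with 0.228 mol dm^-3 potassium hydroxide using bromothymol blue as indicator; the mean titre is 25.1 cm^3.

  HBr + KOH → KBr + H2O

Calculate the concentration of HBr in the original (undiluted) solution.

n(KOH) = 0.0251 × 0.228 = 5.72 × 10^-3 mol
n(HBr) in the aliquot = 5.72 × 10^-3 mol (1:1 ratio)
[HBr]_dilute = 5.72 × 10^-3 / 0.0250 = 0.229 mol/L
Dilution factor = 100.0 / 10.1 = 9.901
[HBr]_stock = 0.229 × 9.901 = 2.27 mol/L

2.27 mol/L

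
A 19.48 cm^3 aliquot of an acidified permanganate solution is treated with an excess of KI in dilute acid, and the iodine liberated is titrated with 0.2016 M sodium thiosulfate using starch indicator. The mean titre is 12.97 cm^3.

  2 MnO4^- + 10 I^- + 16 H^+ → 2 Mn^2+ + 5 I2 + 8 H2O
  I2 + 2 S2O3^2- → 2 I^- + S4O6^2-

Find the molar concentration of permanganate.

0.02685 M

n(S2O3^2-) = 0.01297 × 0.2016 = 2.615 × 10^-3 mol
n(I2) = n(S2O3^2-)/2 = 1.307 × 10^-3 mol
From the 2:5 ratio, n(MnO4^-) in the aliquot = 2/5 × 1.307 × 10^-3 = 5.230 × 10^-4 mol
[MnO4^-] = 5.230 × 10^-4 / 0.01948 = 0.02685 mol/L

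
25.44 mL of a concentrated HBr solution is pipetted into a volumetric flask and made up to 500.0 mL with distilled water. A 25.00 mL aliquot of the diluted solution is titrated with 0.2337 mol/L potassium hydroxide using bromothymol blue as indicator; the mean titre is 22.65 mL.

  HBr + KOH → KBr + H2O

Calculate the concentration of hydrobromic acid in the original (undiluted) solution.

4.161 mol/L

n(KOH) = 0.02265 × 0.2337 = 5.293 × 10^-3 mol
n(HBr) in the aliquot = 5.293 × 10^-3 mol (1:1 ratio)
[HBr]_dilute = 5.293 × 10^-3 / 0.02500 = 0.2117 mol/L
Dilution factor = 500.0 / 25.44 = 19.65
[HBr]_stock = 0.2117 × 19.65 = 4.161 mol/L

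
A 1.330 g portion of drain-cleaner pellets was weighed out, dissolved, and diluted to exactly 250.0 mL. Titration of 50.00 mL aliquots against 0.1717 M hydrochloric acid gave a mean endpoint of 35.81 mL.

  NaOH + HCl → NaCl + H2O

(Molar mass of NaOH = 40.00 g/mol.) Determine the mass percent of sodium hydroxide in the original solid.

n(HCl) per titration = 0.03581 × 0.1717 = 6.149 × 10^-3 mol
n(NaOH) in each aliquot = 6.149 × 10^-3 mol (1:1 ratio)
n(NaOH) in the whole flask = 6.149 × 10^-3 × 250.0/50.00 = 0.03074 mol
mass of NaOH = 0.03074 × 40.00 = 1.230 g
% NaOH = 1.230 / 1.330 × 100 = 92.46 %

92.46 %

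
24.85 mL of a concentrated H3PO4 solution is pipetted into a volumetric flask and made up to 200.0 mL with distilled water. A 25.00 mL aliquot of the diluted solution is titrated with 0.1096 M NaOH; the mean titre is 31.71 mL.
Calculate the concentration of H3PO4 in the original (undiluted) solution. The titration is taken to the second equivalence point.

H3PO4 + 2 NaOH → Na2HPO4 + 2 H2O
n(NaOH) = 0.03171 × 0.1096 = 3.475 × 10^-3 mol
From the 1:2 ratio, n(H3PO4) in the aliquot = 1/2 × 3.475 × 10^-3 = 1.738 × 10^-3 mol
[H3PO4]_dilute = 1.738 × 10^-3 / 0.02500 = 0.06951 mol/L
Dilution factor = 200.0 / 24.85 = 8.048
[H3PO4]_stock = 0.06951 × 8.048 = 0.5594 mol/L

0.5594 M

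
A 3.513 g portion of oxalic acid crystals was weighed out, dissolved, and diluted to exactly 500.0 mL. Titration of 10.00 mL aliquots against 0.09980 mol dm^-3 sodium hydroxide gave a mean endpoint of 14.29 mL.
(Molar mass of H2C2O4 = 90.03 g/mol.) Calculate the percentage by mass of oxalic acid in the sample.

91.37 %

H2C2O4 + 2 NaOH → Na2C2O4 + 2 H2O
n(NaOH) per titration = 0.01429 × 0.09980 = 1.426 × 10^-3 mol
From the 1:2 ratio, n(H2C2O4) in each aliquot = 1/2 × 1.426 × 10^-3 = 7.131 × 10^-4 mol
n(H2C2O4) in the whole flask = 7.131 × 10^-4 × 500.0/10.00 = 0.03565 mol
mass of H2C2O4 = 0.03565 × 90.03 = 3.210 g
% H2C2O4 = 3.210 / 3.513 × 100 = 91.37 %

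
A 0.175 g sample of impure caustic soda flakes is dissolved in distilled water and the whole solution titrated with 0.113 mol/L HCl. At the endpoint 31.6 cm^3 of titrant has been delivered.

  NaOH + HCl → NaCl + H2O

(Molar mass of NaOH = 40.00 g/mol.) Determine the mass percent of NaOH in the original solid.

81.6 %

n(HCl) = 0.0316 L × 0.113 mol/L = 3.57 × 10^-3 mol
n(NaOH) = 3.57 × 10^-3 mol (1:1 ratio)
mass of NaOH = 3.57 × 10^-3 × 40.00 g/mol = 0.143 g
% NaOH = 0.143 / 0.175 × 100 = 81.6 %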